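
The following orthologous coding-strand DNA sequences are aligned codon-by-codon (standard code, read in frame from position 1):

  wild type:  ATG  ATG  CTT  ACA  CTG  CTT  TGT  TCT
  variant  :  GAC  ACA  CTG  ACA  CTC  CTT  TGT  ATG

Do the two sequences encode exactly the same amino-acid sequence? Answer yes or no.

Codon 1: ATG Met / GAC Asp — nonsynonymous.
Codon 2: ATG Met / ACA Thr — nonsynonymous.
Codon 3: CTT Leu / CTG Leu — synonymous.
Codon 4: ACA Thr / ACA Thr — identical.
Codon 5: CTG Leu / CTC Leu — synonymous.
Codon 6: CTT Leu / CTT Leu — identical.
Codon 7: TGT Cys / TGT Cys — identical.
Codon 8: TCT Ser / ATG Met — nonsynonymous.
Nonsynonymous differences: 3 → different protein.

no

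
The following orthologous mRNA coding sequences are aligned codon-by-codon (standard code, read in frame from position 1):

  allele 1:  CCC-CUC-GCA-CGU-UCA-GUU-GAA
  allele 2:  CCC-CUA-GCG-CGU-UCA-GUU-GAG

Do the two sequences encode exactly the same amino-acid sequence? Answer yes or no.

yes

Codon 1: CCC Pro / CCC Pro — identical.
Codon 2: CUC Leu / CUA Leu — synonymous.
Codon 3: GCA Ala / GCG Ala — synonymous.
Codon 4: CGU Arg / CGU Arg — identical.
Codon 5: UCA Ser / UCA Ser — identical.
Codon 6: GUU Val / GUU Val — identical.
Codon 7: GAA Glu / GAG Glu — synonymous.
Nonsynonymous differences: 0 → same protein.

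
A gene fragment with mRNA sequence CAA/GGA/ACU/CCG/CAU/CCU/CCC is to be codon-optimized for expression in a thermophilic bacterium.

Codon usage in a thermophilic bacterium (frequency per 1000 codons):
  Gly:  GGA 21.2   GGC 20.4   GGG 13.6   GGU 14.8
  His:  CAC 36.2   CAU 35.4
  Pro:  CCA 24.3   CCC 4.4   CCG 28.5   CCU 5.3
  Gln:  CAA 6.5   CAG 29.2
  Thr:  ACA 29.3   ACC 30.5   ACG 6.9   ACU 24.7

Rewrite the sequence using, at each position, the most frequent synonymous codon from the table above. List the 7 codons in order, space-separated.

Codon 1 (Gln): best is CAG at 29.2.
Codon 2 (Gly): best is GGA at 21.2.
Codon 3 (Thr): best is ACC at 30.5.
Codon 4 (Pro): best is CCG at 28.5.
Codon 5 (His): best is CAC at 36.2.
Codon 6 (Pro): best is CCG at 28.5.
Codon 7 (Pro): best is CCG at 28.5.

CAG GGA ACC CCG CAC CCG CCG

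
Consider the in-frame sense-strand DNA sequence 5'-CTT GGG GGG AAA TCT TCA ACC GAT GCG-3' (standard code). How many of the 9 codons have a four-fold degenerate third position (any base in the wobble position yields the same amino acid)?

Codon 1 CTT (Leu): third position 4-fold.
Codon 2 GGG (Gly): third position 4-fold.
Codon 3 GGG (Gly): third position 4-fold.
Codon 4 AAA (Lys): third position 2-fold.
Codon 5 TCT (Ser): third position 4-fold.
Codon 6 TCA (Ser): third position 4-fold.
Codon 7 ACC (Thr): third position 4-fold.
Codon 8 GAT (Asp): third position 2-fold.
Codon 9 GCG (Ala): third position 4-fold.
Four-fold degenerate third positions: 7.

7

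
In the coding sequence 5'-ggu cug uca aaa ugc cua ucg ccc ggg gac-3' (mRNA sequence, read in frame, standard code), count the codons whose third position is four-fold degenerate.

Codon 1 GGU (Gly): third position 4-fold.
Codon 2 CUG (Leu): third position 4-fold.
Codon 3 UCA (Ser): third position 4-fold.
Codon 4 AAA (Lys): third position 2-fold.
Codon 5 UGC (Cys): third position 2-fold.
Codon 6 CUA (Leu): third position 4-fold.
Codon 7 UCG (Ser): third position 4-fold.
Codon 8 CCC (Pro): third position 4-fold.
Codon 9 GGG (Gly): third position 4-fold.
Codon 10 GAC (Asp): third position 2-fold.
Four-fold degenerate third positions: 7.

7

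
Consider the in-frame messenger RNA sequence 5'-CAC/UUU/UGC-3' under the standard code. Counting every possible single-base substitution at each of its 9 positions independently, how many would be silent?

Codon 1 (CAC, His): 1 synonymous substitution.
Codon 2 (UUU, Phe): 1 synonymous substitution.
Codon 3 (UGC, Cys): 1 synonymous substitution.
Total: 1 + 1 + 1 = 3.

3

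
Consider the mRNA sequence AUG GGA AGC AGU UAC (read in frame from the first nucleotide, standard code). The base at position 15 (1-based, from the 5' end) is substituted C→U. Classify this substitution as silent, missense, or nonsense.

Position 15 falls in codon 5: UAC → Tyr.
After the substitution the codon is UAU → Tyr.
Both encode Tyr, so the change is synonymous.

silent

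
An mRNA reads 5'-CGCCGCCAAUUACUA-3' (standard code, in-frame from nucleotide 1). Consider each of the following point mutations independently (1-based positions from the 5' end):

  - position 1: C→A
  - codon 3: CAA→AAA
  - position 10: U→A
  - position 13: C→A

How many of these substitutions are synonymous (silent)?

Codon 1: CGC (Arg) → AGC (Ser) — missense.
Codon 3: CAA (Gln) → AAA (Lys) — missense.
Codon 4: UUA (Leu) → AUA (Ile) — missense.
Codon 5: CUA (Leu) → AUA (Ile) — missense.
Synonymous: 0 of 4.

0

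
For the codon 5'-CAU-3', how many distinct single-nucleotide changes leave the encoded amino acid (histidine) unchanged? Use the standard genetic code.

1

Position 1: none → 0 synonymous.
Position 2: none → 0 synonymous.
Position 3: CAC → 1 synonymous.
Total: 0 + 0 + 1 = 1.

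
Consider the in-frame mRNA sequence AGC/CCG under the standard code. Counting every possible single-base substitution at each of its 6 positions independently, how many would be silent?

Codon 1 (AGC, Ser): 1 synonymous substitution.
Codon 2 (CCG, Pro): 3 synonymous substitutions.
Total: 1 + 3 = 4.

4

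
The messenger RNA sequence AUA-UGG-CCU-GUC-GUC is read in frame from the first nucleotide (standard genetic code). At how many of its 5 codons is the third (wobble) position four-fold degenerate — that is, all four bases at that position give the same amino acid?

Codon 1 AUA (Ile): third position 3-fold.
Codon 2 UGG (Trp): third position 1-fold.
Codon 3 CCU (Pro): third position 4-fold.
Codon 4 GUC (Val): third position 4-fold.
Codon 5 GUC (Val): third position 4-fold.
Four-fold degenerate third positions: 3.

3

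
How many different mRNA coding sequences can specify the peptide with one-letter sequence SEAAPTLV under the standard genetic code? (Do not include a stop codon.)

Ser: 6 codons.
Glu: 2 codons.
Ala: 4 codons.
Ala: 4 codons.
Pro: 4 codons.
Thr: 4 codons.
Leu: 6 codons.
Val: 4 codons.
6 × 2 × 4 × 4 × 4 × 4 × 6 × 4 = 73728.

73728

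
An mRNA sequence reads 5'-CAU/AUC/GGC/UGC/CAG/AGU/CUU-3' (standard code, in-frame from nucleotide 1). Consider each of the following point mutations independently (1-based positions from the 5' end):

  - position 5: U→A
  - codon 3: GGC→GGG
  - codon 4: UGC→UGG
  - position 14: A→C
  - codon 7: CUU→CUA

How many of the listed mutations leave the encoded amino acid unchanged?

2

Codon 2: AUC (Ile) → AAC (Asn) — missense.
Codon 3: GGC (Gly) → GGG (Gly) — synonymous.
Codon 4: UGC (Cys) → UGG (Trp) — missense.
Codon 5: CAG (Gln) → CCG (Pro) — missense.
Codon 7: CUU (Leu) → CUA (Leu) — synonymous.
Synonymous: 2 of 5.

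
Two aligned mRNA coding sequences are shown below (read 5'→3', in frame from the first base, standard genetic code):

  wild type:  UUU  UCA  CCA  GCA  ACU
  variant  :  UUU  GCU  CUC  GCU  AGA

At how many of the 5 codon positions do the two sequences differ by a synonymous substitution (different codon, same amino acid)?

1

Codon 1: UUU Phe / UUU Phe — identical.
Codon 2: UCA Ser / GCU Ala — nonsynonymous.
Codon 3: CCA Pro / CUC Leu — nonsynonymous.
Codon 4: GCA Ala / GCU Ala — synonymous.
Codon 5: ACU Thr / AGA Arg — nonsynonymous.
Synonymous differences: 1.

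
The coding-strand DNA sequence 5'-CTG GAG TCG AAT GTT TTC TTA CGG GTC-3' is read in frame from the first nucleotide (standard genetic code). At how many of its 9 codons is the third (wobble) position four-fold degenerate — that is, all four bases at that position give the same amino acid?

5

Codon 1 CTG (Leu): third position 4-fold.
Codon 2 GAG (Glu): third position 2-fold.
Codon 3 TCG (Ser): third position 4-fold.
Codon 4 AAT (Asn): third position 2-fold.
Codon 5 GTT (Val): third position 4-fold.
Codon 6 TTC (Phe): third position 2-fold.
Codon 7 TTA (Leu): third position 2-fold.
Codon 8 CGG (Arg): third position 4-fold.
Codon 9 GTC (Val): third position 4-fold.
Four-fold degenerate third positions: 5.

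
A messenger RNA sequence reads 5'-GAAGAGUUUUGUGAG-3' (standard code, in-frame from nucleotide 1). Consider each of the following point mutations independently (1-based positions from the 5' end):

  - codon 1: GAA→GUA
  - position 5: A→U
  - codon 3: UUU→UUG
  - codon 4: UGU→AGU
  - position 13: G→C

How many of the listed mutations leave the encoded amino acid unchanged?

Codon 1: GAA (Glu) → GUA (Val) — missense.
Codon 2: GAG (Glu) → GUG (Val) — missense.
Codon 3: UUU (Phe) → UUG (Leu) — missense.
Codon 4: UGU (Cys) → AGU (Ser) — missense.
Codon 5: GAG (Glu) → CAG (Gln) — missense.
Synonymous: 0 of 5.

0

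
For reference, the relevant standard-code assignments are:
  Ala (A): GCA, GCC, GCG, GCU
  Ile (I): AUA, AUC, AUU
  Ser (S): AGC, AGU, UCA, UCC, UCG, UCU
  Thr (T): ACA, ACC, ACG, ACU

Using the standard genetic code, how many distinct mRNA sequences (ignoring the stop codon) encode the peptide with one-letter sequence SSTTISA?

41472

Ser: 6 codons.
Ser: 6 codons.
Thr: 4 codons.
Thr: 4 codons.
Ile: 3 codons.
Ser: 6 codons.
Ala: 4 codons.
6 × 6 × 4 × 4 × 3 × 6 × 4 = 41472.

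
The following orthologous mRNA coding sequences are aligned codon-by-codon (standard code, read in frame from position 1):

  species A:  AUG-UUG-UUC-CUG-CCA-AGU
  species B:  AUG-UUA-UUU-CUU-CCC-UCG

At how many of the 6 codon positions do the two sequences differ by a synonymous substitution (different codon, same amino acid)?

5

Codon 1: AUG Met / AUG Met — identical.
Codon 2: UUG Leu / UUA Leu — synonymous.
Codon 3: UUC Phe / UUU Phe — synonymous.
Codon 4: CUG Leu / CUU Leu — synonymous.
Codon 5: CCA Pro / CCC Pro — synonymous.
Codon 6: AGU Ser / UCG Ser — synonymous.
Synonymous differences: 5.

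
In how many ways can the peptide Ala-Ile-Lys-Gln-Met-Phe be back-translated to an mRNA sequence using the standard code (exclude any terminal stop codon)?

Ala: 4 codons.
Ile: 3 codons.
Lys: 2 codons.
Gln: 2 codons.
Met: 1 codon.
Phe: 2 codons.
4 × 3 × 2 × 2 × 1 × 2 = 96.

96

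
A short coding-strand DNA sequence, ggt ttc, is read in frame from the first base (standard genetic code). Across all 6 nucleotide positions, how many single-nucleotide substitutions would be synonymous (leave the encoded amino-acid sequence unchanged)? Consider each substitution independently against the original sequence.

Codon 1 (GGT, Gly): 3 synonymous substitutions.
Codon 2 (TTC, Phe): 1 synonymous substitution.
Total: 3 + 1 = 4.

4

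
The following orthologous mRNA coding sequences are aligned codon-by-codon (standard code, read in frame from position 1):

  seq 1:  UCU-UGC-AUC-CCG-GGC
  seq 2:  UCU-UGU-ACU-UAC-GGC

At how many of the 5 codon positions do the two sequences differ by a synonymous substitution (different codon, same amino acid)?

Codon 1: UCU Ser / UCU Ser — identical.
Codon 2: UGC Cys / UGU Cys — synonymous.
Codon 3: AUC Ile / ACU Thr — nonsynonymous.
Codon 4: CCG Pro / UAC Tyr — nonsynonymous.
Codon 5: GGC Gly / GGC Gly — identical.
Synonymous differences: 1.

1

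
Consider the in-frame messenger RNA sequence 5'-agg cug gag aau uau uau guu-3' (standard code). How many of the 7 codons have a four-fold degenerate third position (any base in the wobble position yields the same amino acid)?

2

Codon 1 AGG (Arg): third position 2-fold.
Codon 2 CUG (Leu): third position 4-fold.
Codon 3 GAG (Glu): third position 2-fold.
Codon 4 AAU (Asn): third position 2-fold.
Codon 5 UAU (Tyr): third position 2-fold.
Codon 6 UAU (Tyr): third position 2-fold.
Codon 7 GUU (Val): third position 4-fold.
Four-fold degenerate third positions: 2.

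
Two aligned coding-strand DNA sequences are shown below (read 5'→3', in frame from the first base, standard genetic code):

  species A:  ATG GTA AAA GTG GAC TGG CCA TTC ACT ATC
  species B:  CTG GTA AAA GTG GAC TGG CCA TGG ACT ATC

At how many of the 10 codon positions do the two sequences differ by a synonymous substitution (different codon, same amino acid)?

0

Codon 1: ATG Met / CTG Leu — nonsynonymous.
Codon 2: GTA Val / GTA Val — identical.
Codon 3: AAA Lys / AAA Lys — identical.
Codon 4: GTG Val / GTG Val — identical.
Codon 5: GAC Asp / GAC Asp — identical.
Codon 6: TGG Trp / TGG Trp — identical.
Codon 7: CCA Pro / CCA Pro — identical.
Codon 8: TTC Phe / TGG Trp — nonsynonymous.
Codon 9: ACT Thr / ACT Thr — identical.
Codon 10: ATC Ile / ATC Ile — identical.
Synonymous differences: 0.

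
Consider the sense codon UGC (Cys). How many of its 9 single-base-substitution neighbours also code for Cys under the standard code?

Position 1: none → 0 synonymous.
Position 2: none → 0 synonymous.
Position 3: UGU → 1 synonymous.
Total: 0 + 0 + 1 = 1.

1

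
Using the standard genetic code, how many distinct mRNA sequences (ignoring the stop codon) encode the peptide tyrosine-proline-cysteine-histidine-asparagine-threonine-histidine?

512

Tyr: 2 codons.
Pro: 4 codons.
Cys: 2 codons.
His: 2 codons.
Asn: 2 codons.
Thr: 4 codons.
His: 2 codons.
2 × 4 × 2 × 2 × 2 × 4 × 2 = 512.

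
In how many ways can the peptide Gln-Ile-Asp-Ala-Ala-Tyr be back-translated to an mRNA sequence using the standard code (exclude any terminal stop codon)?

384

Gln: 2 codons.
Ile: 3 codons.
Asp: 2 codons.
Ala: 4 codons.
Ala: 4 codons.
Tyr: 2 codons.
2 × 3 × 2 × 4 × 4 × 2 = 384.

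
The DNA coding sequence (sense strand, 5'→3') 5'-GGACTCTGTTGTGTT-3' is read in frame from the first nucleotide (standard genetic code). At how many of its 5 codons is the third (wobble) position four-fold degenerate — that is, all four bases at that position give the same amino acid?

3

Codon 1 GGA (Gly): third position 4-fold.
Codon 2 CTC (Leu): third position 4-fold.
Codon 3 TGT (Cys): third position 2-fold.
Codon 4 TGT (Cys): third position 2-fold.
Codon 5 GTT (Val): third position 4-fold.
Four-fold degenerate third positions: 3.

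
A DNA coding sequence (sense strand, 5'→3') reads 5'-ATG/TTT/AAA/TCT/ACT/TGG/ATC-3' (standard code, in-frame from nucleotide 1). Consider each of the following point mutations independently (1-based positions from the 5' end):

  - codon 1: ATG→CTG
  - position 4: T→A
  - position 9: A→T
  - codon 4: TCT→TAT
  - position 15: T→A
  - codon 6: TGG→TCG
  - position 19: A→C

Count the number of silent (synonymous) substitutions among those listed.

Codon 1: ATG (Met) → CTG (Leu) — missense.
Codon 2: TTT (Phe) → ATT (Ile) — missense.
Codon 3: AAA (Lys) → AAT (Asn) — missense.
Codon 4: TCT (Ser) → TAT (Tyr) — missense.
Codon 5: ACT (Thr) → ACA (Thr) — synonymous.
Codon 6: TGG (Trp) → TCG (Ser) — missense.
Codon 7: ATC (Ile) → CTC (Leu) — missense.
Synonymous: 1 of 7.

1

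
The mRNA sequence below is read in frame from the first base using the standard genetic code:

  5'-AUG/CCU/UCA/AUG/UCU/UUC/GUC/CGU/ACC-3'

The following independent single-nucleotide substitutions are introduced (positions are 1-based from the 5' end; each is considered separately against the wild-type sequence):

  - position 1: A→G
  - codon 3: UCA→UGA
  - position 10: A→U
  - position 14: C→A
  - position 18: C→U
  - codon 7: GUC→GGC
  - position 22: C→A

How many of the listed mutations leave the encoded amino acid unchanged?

1

Codon 1: AUG (Met) → GUG (Val) — missense.
Codon 3: UCA (Ser) → UGA (Stop) — nonsense.
Codon 4: AUG (Met) → UUG (Leu) — missense.
Codon 5: UCU (Ser) → UAU (Tyr) — missense.
Codon 6: UUC (Phe) → UUU (Phe) — synonymous.
Codon 7: GUC (Val) → GGC (Gly) — missense.
Codon 8: CGU (Arg) → AGU (Ser) — missense.
Synonymous: 1 of 7.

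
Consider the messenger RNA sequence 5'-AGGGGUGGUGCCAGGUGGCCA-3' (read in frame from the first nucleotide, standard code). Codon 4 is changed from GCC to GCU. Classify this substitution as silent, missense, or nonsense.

silent

Position 12 falls in codon 4: GCC → Ala.
After the substitution the codon is GCU → Ala.
Both encode Ala, so the change is synonymous.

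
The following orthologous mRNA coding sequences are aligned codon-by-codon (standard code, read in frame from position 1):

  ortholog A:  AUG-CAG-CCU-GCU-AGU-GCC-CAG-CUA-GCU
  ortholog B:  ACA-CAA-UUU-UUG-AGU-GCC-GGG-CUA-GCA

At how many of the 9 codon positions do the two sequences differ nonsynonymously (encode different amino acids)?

4

Codon 1: AUG Met / ACA Thr — nonsynonymous.
Codon 2: CAG Gln / CAA Gln — synonymous.
Codon 3: CCU Pro / UUU Phe — nonsynonymous.
Codon 4: GCU Ala / UUG Leu — nonsynonymous.
Codon 5: AGU Ser / AGU Ser — identical.
Codon 6: GCC Ala / GCC Ala — identical.
Codon 7: CAG Gln / GGG Gly — nonsynonymous.
Codon 8: CUA Leu / CUA Leu — identical.
Codon 9: GCU Ala / GCA Ala — synonymous.
Nonsynonymous differences: 4.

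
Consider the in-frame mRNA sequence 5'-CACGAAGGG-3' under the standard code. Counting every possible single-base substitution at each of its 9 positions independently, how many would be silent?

5

Codon 1 (CAC, His): 1 synonymous substitution.
Codon 2 (GAA, Glu): 1 synonymous substitution.
Codon 3 (GGG, Gly): 3 synonymous substitutions.
Total: 1 + 1 + 3 = 5.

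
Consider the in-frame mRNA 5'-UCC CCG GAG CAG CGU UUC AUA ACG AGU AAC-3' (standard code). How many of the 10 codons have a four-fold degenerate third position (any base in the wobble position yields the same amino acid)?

Codon 1 UCC (Ser): third position 4-fold.
Codon 2 CCG (Pro): third position 4-fold.
Codon 3 GAG (Glu): third position 2-fold.
Codon 4 CAG (Gln): third position 2-fold.
Codon 5 CGU (Arg): third position 4-fold.
Codon 6 UUC (Phe): third position 2-fold.
Codon 7 AUA (Ile): third position 3-fold.
Codon 8 ACG (Thr): third position 4-fold.
Codon 9 AGU (Ser): third position 2-fold.
Codon 10 AAC (Asn): third position 2-fold.
Four-fold degenerate third positions: 4.

4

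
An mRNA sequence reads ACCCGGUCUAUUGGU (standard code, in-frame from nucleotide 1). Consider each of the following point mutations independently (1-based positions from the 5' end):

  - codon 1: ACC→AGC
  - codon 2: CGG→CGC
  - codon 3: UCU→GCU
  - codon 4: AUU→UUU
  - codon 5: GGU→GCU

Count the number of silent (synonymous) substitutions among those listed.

Codon 1: ACC (Thr) → AGC (Ser) — missense.
Codon 2: CGG (Arg) → CGC (Arg) — synonymous.
Codon 3: UCU (Ser) → GCU (Ala) — missense.
Codon 4: AUU (Ile) → UUU (Phe) — missense.
Codon 5: GGU (Gly) → GCU (Ala) — missense.
Synonymous: 1 of 5.

1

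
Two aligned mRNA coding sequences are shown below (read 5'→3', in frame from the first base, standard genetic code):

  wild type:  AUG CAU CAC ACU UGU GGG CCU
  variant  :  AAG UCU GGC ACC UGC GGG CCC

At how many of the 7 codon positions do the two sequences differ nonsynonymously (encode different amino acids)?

Codon 1: AUG Met / AAG Lys — nonsynonymous.
Codon 2: CAU His / UCU Ser — nonsynonymous.
Codon 3: CAC His / GGC Gly — nonsynonymous.
Codon 4: ACU Thr / ACC Thr — synonymous.
Codon 5: UGU Cys / UGC Cys — synonymous.
Codon 6: GGG Gly / GGG Gly — identical.
Codon 7: CCU Pro / CCC Pro — synonymous.
Nonsynonymous differences: 3.

3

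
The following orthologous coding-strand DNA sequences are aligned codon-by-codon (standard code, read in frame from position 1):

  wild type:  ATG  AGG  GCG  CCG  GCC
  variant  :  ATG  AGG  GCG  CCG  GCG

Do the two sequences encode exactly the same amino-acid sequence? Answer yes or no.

Codon 1: ATG Met / ATG Met — identical.
Codon 2: AGG Arg / AGG Arg — identical.
Codon 3: GCG Ala / GCG Ala — identical.
Codon 4: CCG Pro / CCG Pro — identical.
Codon 5: GCC Ala / GCG Ala — synonymous.
Nonsynonymous differences: 0 → same protein.

yes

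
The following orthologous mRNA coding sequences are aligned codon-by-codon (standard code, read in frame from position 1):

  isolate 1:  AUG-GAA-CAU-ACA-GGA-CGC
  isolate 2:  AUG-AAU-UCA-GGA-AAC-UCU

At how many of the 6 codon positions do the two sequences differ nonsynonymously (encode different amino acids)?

Codon 1: AUG Met / AUG Met — identical.
Codon 2: GAA Glu / AAU Asn — nonsynonymous.
Codon 3: CAU His / UCA Ser — nonsynonymous.
Codon 4: ACA Thr / GGA Gly — nonsynonymous.
Codon 5: GGA Gly / AAC Asn — nonsynonymous.
Codon 6: CGC Arg / UCU Ser — nonsynonymous.
Nonsynonymous differences: 5.

5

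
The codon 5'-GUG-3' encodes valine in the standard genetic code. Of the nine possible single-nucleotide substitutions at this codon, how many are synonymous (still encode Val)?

Position 1: none → 0 synonymous.
Position 2: none → 0 synonymous.
Position 3: GUU, GUC, GUA → 3 synonymous.
Total: 0 + 0 + 3 = 3.

3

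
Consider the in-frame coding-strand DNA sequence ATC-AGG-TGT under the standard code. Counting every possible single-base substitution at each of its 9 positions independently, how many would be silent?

5

Codon 1 (ATC, Ile): 2 synonymous substitutions.
Codon 2 (AGG, Arg): 2 synonymous substitutions.
Codon 3 (TGT, Cys): 1 synonymous substitution.
Total: 2 + 2 + 1 = 5.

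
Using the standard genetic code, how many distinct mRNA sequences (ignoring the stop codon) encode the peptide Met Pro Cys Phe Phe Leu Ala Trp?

Met: 1 codon.
Pro: 4 codons.
Cys: 2 codons.
Phe: 2 codons.
Phe: 2 codons.
Leu: 6 codons.
Ala: 4 codons.
Trp: 1 codon.
1 × 4 × 2 × 2 × 2 × 6 × 4 × 1 = 768.

768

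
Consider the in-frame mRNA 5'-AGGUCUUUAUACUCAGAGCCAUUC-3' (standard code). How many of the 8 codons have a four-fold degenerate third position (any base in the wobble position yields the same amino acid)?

Codon 1 AGG (Arg): third position 2-fold.
Codon 2 UCU (Ser): third position 4-fold.
Codon 3 UUA (Leu): third position 2-fold.
Codon 4 UAC (Tyr): third position 2-fold.
Codon 5 UCA (Ser): third position 4-fold.
Codon 6 GAG (Glu): third position 2-fold.
Codon 7 CCA (Pro): third position 4-fold.
Codon 8 UUC (Phe): third position 2-fold.
Four-fold degenerate third positions: 3.

3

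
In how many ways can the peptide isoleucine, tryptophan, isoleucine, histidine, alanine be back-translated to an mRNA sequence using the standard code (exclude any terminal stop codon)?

72

Ile: 3 codons.
Trp: 1 codon.
Ile: 3 codons.
His: 2 codons.
Ala: 4 codons.
3 × 1 × 3 × 2 × 4 = 72.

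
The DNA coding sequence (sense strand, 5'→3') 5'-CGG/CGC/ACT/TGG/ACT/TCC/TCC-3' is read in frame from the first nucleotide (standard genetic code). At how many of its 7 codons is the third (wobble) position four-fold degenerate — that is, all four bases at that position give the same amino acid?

6

Codon 1 CGG (Arg): third position 4-fold.
Codon 2 CGC (Arg): third position 4-fold.
Codon 3 ACT (Thr): third position 4-fold.
Codon 4 TGG (Trp): third position 1-fold.
Codon 5 ACT (Thr): third position 4-fold.
Codon 6 TCC (Ser): third position 4-fold.
Codon 7 TCC (Ser): third position 4-fold.
Four-fold degenerate third positions: 6.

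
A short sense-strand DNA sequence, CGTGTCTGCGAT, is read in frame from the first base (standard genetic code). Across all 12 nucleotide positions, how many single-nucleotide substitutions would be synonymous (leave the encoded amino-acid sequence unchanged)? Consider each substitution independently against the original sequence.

Codon 1 (CGT, Arg): 3 synonymous substitutions.
Codon 2 (GTC, Val): 3 synonymous substitutions.
Codon 3 (TGC, Cys): 1 synonymous substitution.
Codon 4 (GAT, Asp): 1 synonymous substitution.
Total: 3 + 3 + 1 + 1 = 8.

8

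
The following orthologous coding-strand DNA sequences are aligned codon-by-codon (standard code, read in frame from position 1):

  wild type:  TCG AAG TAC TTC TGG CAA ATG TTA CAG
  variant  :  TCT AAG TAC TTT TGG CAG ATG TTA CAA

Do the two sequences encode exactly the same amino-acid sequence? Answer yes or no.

Codon 1: TCG Ser / TCT Ser — synonymous.
Codon 2: AAG Lys / AAG Lys — identical.
Codon 3: TAC Tyr / TAC Tyr — identical.
Codon 4: TTC Phe / TTT Phe — synonymous.
Codon 5: TGG Trp / TGG Trp — identical.
Codon 6: CAA Gln / CAG Gln — synonymous.
Codon 7: ATG Met / ATG Met — identical.
Codon 8: TTA Leu / TTA Leu — identical.
Codon 9: CAG Gln / CAA Gln — synonymous.
Nonsynonymous differences: 0 → same protein.

yes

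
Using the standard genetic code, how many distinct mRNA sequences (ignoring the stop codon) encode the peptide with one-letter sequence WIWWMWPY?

Trp: 1 codon.
Ile: 3 codons.
Trp: 1 codon.
Trp: 1 codon.
Met: 1 codon.
Trp: 1 codon.
Pro: 4 codons.
Tyr: 2 codons.
1 × 3 × 1 × 1 × 1 × 1 × 4 × 2 = 24.

24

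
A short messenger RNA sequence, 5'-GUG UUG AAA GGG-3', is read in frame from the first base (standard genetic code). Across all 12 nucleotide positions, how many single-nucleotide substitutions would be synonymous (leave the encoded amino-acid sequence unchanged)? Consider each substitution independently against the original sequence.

9

Codon 1 (GUG, Val): 3 synonymous substitutions.
Codon 2 (UUG, Leu): 2 synonymous substitutions.
Codon 3 (AAA, Lys): 1 synonymous substitution.
Codon 4 (GGG, Gly): 3 synonymous substitutions.
Total: 3 + 2 + 1 + 3 = 9.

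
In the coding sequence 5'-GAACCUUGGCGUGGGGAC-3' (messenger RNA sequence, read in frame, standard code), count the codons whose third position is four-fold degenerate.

3

Codon 1 GAA (Glu): third position 2-fold.
Codon 2 CCU (Pro): third position 4-fold.
Codon 3 UGG (Trp): third position 1-fold.
Codon 4 CGU (Arg): third position 4-fold.
Codon 5 GGG (Gly): third position 4-fold.
Codon 6 GAC (Asp): third position 2-fold.
Four-fold degenerate third positions: 3.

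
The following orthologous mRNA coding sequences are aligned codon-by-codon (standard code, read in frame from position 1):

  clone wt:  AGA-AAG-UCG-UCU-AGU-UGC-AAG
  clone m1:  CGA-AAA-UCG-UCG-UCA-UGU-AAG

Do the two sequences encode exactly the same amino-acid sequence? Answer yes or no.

Codon 1: AGA Arg / CGA Arg — synonymous.
Codon 2: AAG Lys / AAA Lys — synonymous.
Codon 3: UCG Ser / UCG Ser — identical.
Codon 4: UCU Ser / UCG Ser — synonymous.
Codon 5: AGU Ser / UCA Ser — synonymous.
Codon 6: UGC Cys / UGU Cys — synonymous.
Codon 7: AAG Lys / AAG Lys — identical.
Nonsynonymous differences: 0 → same protein.

yes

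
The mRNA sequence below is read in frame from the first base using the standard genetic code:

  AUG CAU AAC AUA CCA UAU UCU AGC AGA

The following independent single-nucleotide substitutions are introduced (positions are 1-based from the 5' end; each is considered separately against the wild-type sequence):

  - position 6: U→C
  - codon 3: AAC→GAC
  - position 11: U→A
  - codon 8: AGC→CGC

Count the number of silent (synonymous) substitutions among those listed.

1

Codon 2: CAU (His) → CAC (His) — synonymous.
Codon 3: AAC (Asn) → GAC (Asp) — missense.
Codon 4: AUA (Ile) → AAA (Lys) — missense.
Codon 8: AGC (Ser) → CGC (Arg) — missense.
Synonymous: 1 of 4.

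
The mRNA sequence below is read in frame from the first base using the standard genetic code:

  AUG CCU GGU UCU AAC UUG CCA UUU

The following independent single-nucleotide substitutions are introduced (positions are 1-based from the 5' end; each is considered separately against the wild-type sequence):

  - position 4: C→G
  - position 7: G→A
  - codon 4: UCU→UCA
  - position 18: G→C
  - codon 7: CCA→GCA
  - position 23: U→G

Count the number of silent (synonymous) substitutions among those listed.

1

Codon 2: CCU (Pro) → GCU (Ala) — missense.
Codon 3: GGU (Gly) → AGU (Ser) — missense.
Codon 4: UCU (Ser) → UCA (Ser) — synonymous.
Codon 6: UUG (Leu) → UUC (Phe) — missense.
Codon 7: CCA (Pro) → GCA (Ala) — missense.
Codon 8: UUU (Phe) → UGU (Cys) — missense.
Synonymous: 1 of 6.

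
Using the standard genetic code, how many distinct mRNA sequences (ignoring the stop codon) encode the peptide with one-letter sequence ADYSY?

Ala: 4 codons.
Asp: 2 codons.
Tyr: 2 codons.
Ser: 6 codons.
Tyr: 2 codons.
4 × 2 × 2 × 6 × 2 = 192.

192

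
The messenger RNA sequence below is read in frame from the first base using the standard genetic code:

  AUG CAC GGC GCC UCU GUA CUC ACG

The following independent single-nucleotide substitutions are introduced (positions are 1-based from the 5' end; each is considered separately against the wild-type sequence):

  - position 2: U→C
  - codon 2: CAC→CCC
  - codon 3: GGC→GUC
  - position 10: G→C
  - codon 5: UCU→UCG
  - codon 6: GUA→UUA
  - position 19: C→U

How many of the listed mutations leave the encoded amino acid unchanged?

Codon 1: AUG (Met) → ACG (Thr) — missense.
Codon 2: CAC (His) → CCC (Pro) — missense.
Codon 3: GGC (Gly) → GUC (Val) — missense.
Codon 4: GCC (Ala) → CCC (Pro) — missense.
Codon 5: UCU (Ser) → UCG (Ser) — synonymous.
Codon 6: GUA (Val) → UUA (Leu) — missense.
Codon 7: CUC (Leu) → UUC (Phe) — missense.
Synonymous: 1 of 7.

1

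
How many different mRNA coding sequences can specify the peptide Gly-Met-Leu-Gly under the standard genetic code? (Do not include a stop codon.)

Gly: 4 codons.
Met: 1 codon.
Leu: 6 codons.
Gly: 4 codons.
4 × 1 × 6 × 4 = 96.

96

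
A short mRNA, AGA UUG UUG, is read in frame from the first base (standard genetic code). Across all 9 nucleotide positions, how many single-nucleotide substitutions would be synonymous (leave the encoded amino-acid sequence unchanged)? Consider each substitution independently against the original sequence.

Codon 1 (AGA, Arg): 2 synonymous substitutions.
Codon 2 (UUG, Leu): 2 synonymous substitutions.
Codon 3 (UUG, Leu): 2 synonymous substitutions.
Total: 2 + 2 + 2 = 6.

6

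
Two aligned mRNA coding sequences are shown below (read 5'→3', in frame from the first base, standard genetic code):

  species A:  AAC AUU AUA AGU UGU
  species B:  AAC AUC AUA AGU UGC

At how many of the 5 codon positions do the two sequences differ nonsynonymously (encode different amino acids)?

Codon 1: AAC Asn / AAC Asn — identical.
Codon 2: AUU Ile / AUC Ile — synonymous.
Codon 3: AUA Ile / AUA Ile — identical.
Codon 4: AGU Ser / AGU Ser — identical.
Codon 5: UGU Cys / UGC Cys — synonymous.
Nonsynonymous differences: 0.

0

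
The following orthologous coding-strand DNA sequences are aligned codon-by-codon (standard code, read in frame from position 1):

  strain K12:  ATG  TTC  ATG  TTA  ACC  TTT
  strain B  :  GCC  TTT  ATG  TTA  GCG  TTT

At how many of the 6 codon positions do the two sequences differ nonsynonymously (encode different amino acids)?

2

Codon 1: ATG Met / GCC Ala — nonsynonymous.
Codon 2: TTC Phe / TTT Phe — synonymous.
Codon 3: ATG Met / ATG Met — identical.
Codon 4: TTA Leu / TTA Leu — identical.
Codon 5: ACC Thr / GCG Ala — nonsynonymous.
Codon 6: TTT Phe / TTT Phe — identical.
Nonsynonymous differences: 2.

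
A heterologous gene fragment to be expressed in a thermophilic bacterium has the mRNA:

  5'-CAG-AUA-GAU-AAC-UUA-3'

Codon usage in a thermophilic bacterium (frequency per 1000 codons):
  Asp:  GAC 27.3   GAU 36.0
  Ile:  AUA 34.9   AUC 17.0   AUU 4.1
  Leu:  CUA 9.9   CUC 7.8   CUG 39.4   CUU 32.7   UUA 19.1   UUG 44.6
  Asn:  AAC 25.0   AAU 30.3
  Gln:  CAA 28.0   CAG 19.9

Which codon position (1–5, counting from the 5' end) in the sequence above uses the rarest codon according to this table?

5

Codon 1 CAG (Gln): 19.9 per 1000.
Codon 2 AUA (Ile): 34.9 per 1000.
Codon 3 GAU (Asp): 36.0 per 1000.
Codon 4 AAC (Asn): 25.0 per 1000.
Codon 5 UUA (Leu): 19.1 per 1000.
Lowest frequency is 19.1 at codon 5.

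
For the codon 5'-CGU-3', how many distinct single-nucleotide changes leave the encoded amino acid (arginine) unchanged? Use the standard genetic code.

3

Position 1: none → 0 synonymous.
Position 2: none → 0 synonymous.
Position 3: CGC, CGA, CGG → 3 synonymous.
Total: 0 + 0 + 3 = 3.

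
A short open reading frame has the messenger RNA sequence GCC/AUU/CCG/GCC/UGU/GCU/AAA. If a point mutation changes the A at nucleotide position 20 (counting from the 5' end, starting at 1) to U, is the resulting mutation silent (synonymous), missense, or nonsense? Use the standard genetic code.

Position 20 falls in codon 7: AAA → Lys.
After the substitution the codon is AUA → Ile.
Lys ≠ Ile, so this is a missense mutation.

missense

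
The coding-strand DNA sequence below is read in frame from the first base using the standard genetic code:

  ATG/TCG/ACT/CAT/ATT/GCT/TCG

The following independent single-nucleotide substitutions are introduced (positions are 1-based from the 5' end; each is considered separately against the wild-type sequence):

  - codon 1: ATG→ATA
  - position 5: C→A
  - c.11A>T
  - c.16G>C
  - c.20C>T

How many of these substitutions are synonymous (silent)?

0

Codon 1: ATG (Met) → ATA (Ile) — missense.
Codon 2: TCG (Ser) → TAG (Stop) — nonsense.
Codon 4: CAT (His) → CTT (Leu) — missense.
Codon 6: GCT (Ala) → CCT (Pro) — missense.
Codon 7: TCG (Ser) → TTG (Leu) — missense.
Synonymous: 0 of 5.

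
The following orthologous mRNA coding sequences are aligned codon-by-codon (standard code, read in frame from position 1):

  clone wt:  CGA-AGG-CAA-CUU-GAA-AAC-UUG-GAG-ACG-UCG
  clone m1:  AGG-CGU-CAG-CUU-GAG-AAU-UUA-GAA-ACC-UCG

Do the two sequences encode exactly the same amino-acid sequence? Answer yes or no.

yes

Codon 1: CGA Arg / AGG Arg — synonymous.
Codon 2: AGG Arg / CGU Arg — synonymous.
Codon 3: CAA Gln / CAG Gln — synonymous.
Codon 4: CUU Leu / CUU Leu — identical.
Codon 5: GAA Glu / GAG Glu — synonymous.
Codon 6: AAC Asn / AAU Asn — synonymous.
Codon 7: UUG Leu / UUA Leu — synonymous.
Codon 8: GAG Glu / GAA Glu — synonymous.
Codon 9: ACG Thr / ACC Thr — synonymous.
Codon 10: UCG Ser / UCG Ser — identical.
Nonsynonymous differences: 0 → same protein.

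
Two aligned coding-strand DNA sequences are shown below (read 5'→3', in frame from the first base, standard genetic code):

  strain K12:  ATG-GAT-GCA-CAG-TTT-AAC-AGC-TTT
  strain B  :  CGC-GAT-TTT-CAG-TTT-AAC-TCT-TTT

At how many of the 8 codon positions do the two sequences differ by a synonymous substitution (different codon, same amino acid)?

1

Codon 1: ATG Met / CGC Arg — nonsynonymous.
Codon 2: GAT Asp / GAT Asp — identical.
Codon 3: GCA Ala / TTT Phe — nonsynonymous.
Codon 4: CAG Gln / CAG Gln — identical.
Codon 5: TTT Phe / TTT Phe — identical.
Codon 6: AAC Asn / AAC Asn — identical.
Codon 7: AGC Ser / TCT Ser — synonymous.
Codon 8: TTT Phe / TTT Phe — identical.
Synonymous differences: 1.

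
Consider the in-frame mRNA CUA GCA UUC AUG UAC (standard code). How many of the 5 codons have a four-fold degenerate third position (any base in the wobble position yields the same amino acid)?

2

Codon 1 CUA (Leu): third position 4-fold.
Codon 2 GCA (Ala): third position 4-fold.
Codon 3 UUC (Phe): third position 2-fold.
Codon 4 AUG (Met): third position 1-fold.
Codon 5 UAC (Tyr): third position 2-fold.
Four-fold degenerate third positions: 2.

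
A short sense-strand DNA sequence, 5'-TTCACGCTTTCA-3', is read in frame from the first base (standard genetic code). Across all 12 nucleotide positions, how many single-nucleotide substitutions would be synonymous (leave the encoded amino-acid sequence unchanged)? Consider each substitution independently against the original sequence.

10

Codon 1 (TTC, Phe): 1 synonymous substitution.
Codon 2 (ACG, Thr): 3 synonymous substitutions.
Codon 3 (CTT, Leu): 3 synonymous substitutions.
Codon 4 (TCA, Ser): 3 synonymous substitutions.
Total: 1 + 3 + 3 + 3 = 10.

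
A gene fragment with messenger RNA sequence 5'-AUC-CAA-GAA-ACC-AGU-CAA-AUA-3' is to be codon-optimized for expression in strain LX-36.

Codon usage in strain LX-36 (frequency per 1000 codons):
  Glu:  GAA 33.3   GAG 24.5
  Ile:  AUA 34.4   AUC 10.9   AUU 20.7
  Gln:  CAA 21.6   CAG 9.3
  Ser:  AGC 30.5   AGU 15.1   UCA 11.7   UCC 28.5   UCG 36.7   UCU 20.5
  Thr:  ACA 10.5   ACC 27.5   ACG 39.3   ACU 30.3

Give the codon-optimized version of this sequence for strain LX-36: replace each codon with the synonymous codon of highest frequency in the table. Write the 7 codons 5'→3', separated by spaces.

Codon 1 (Ile): best is AUA at 34.4.
Codon 2 (Gln): best is CAA at 21.6.
Codon 3 (Glu): best is GAA at 33.3.
Codon 4 (Thr): best is ACG at 39.3.
Codon 5 (Ser): best is UCG at 36.7.
Codon 6 (Gln): best is CAA at 21.6.
Codon 7 (Ile): best is AUA at 34.4.

AUA CAA GAA ACG UCG CAA AUA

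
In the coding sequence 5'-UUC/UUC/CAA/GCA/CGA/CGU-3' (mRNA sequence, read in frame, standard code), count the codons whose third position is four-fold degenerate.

3

Codon 1 UUC (Phe): third position 2-fold.
Codon 2 UUC (Phe): third position 2-fold.
Codon 3 CAA (Gln): third position 2-fold.
Codon 4 GCA (Ala): third position 4-fold.
Codon 5 CGA (Arg): third position 4-fold.
Codon 6 CGU (Arg): third position 4-fold.
Four-fold degenerate third positions: 3.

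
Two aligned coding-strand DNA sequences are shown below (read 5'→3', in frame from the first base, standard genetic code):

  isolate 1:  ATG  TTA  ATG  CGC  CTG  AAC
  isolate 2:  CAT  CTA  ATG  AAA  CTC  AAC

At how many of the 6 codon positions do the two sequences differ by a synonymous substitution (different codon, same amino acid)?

Codon 1: ATG Met / CAT His — nonsynonymous.
Codon 2: TTA Leu / CTA Leu — synonymous.
Codon 3: ATG Met / ATG Met — identical.
Codon 4: CGC Arg / AAA Lys — nonsynonymous.
Codon 5: CTG Leu / CTC Leu — synonymous.
Codon 6: AAC Asn / AAC Asn — identical.
Synonymous differences: 2.

2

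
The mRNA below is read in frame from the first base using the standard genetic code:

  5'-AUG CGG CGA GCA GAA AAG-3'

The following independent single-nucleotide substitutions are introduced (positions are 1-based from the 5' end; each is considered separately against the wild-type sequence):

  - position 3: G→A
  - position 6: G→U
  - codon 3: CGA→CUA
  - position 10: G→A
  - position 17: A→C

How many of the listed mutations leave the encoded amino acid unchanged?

Codon 1: AUG (Met) → AUA (Ile) — missense.
Codon 2: CGG (Arg) → CGU (Arg) — synonymous.
Codon 3: CGA (Arg) → CUA (Leu) — missense.
Codon 4: GCA (Ala) → ACA (Thr) — missense.
Codon 6: AAG (Lys) → ACG (Thr) — missense.
Synonymous: 1 of 5.

1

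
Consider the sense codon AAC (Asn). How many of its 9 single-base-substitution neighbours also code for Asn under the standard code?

Position 1: none → 0 synonymous.
Position 2: none → 0 synonymous.
Position 3: AAT → 1 synonymous.
Total: 0 + 0 + 1 = 1.

1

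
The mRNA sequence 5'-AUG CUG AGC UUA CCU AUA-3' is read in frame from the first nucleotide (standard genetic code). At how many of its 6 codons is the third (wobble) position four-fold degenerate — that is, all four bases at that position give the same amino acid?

2

Codon 1 AUG (Met): third position 1-fold.
Codon 2 CUG (Leu): third position 4-fold.
Codon 3 AGC (Ser): third position 2-fold.
Codon 4 UUA (Leu): third position 2-fold.
Codon 5 CCU (Pro): third position 4-fold.
Codon 6 AUA (Ile): third position 3-fold.
Four-fold degenerate third positions: 2.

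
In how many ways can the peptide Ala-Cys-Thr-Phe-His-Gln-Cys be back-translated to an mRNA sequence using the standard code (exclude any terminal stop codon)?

512

Ala: 4 codons.
Cys: 2 codons.
Thr: 4 codons.
Phe: 2 codons.
His: 2 codons.
Gln: 2 codons.
Cys: 2 codons.
4 × 2 × 4 × 2 × 2 × 2 × 2 = 512.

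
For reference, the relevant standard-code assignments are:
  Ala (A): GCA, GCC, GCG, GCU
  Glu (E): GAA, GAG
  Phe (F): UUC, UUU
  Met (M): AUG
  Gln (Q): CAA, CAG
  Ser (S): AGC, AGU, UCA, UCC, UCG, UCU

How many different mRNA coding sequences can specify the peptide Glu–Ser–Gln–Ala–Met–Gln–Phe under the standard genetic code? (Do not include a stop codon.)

Glu: 2 codons.
Ser: 6 codons.
Gln: 2 codons.
Ala: 4 codons.
Met: 1 codon.
Gln: 2 codons.
Phe: 2 codons.
2 × 6 × 2 × 4 × 1 × 2 × 2 = 384.

384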